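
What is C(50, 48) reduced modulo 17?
1

Using Lucas' theorem:
Write n=50 and k=48 in base 17:
n in base 17: [2, 16]
k in base 17: [2, 14]
C(50,48) mod 17 = ∏ C(n_i, k_i) mod 17
Digit binomials (mod 17): C(2,2) = 1; C(16,14) = 120 ≡ 1
Product: 1 × 1 = 1 ≡ 1 (mod 17)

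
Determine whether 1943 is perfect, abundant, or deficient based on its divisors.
deficient

Proper divisors of 1943: sum = 1 + 29 + 67 = 97
Since 97 < 1943, 1943 is deficient.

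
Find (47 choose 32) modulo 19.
0

Using Lucas' theorem:
Write n=47 and k=32 in base 19:
n in base 19: [2, 9]
k in base 19: [1, 13]
C(47,32) mod 19 = ∏ C(n_i, k_i) mod 19
Digit binomials (mod 19): C(2,1) = 2; C(9,13) = 0 (k_i > n_i)
Product: 2 × 0 = 0 ≡ 0 (mod 19)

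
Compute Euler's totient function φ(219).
144

219 = 3 × 73
φ(n) = n × ∏(1 - 1/p) for each prime p dividing n
φ(219) = 219 × (1 - 1/3) × (1 - 1/73) = 144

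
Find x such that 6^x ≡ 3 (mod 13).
8

Baby-step giant-step with step n = ⌈√13⌉ = 4.
Baby steps 6^j mod 13 (j:value) for j=0..3: 0:1, 1:6, 2:10, 3:8.
Giant-step multiplier: 6^(-4) ≡ 6^(12-4) = 6^8 ≡ 3 (mod 13).
Giant steps γ_i = 3·3^i mod 13: γ_0=3, γ_1=9, γ_2=1 (in table at j=0).
x = i·n + j = 2·4 + 0 = 8.
Check: 6^8 ≡ 3 (mod 13).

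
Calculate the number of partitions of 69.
3554345

p(n) counts ways to write n as a sum of positive integers (order ignored).
Euler's pentagonal recurrence: p(k) = p(k-1) + p(k-2) - p(k-5) - p(k-7) + p(k-12) + p(k-15) - ... (offsets j(3j∓1)/2, signs ++--, p(0)=1, p(<0)=0).
DP table for k = 0..68: p(0)=1, p(1)=1, p(2)=2, p(3)=3, p(4)=5, p(5)=7, p(6)=11, p(7)=15, p(8)=22, p(9)=30, p(10)=42, p(11)=56, p(12)=77, p(13)=101, p(14)=135, p(15)=176, p(16)=231, p(17)=297, p(18)=385, p(19)=490, p(20)=627, p(21)=792, p(22)=1002, p(23)=1255, p(24)=1575, p(25)=1958, p(26)=2436, p(27)=3010, p(28)=3718, p(29)=4565, p(30)=5604, p(31)=6842, p(32)=8349, p(33)=10143, p(34)=12310, p(35)=14883, p(36)=17977, p(37)=21637, p(38)=26015, p(39)=31185, p(40)=37338, p(41)=44583, p(42)=53174, p(43)=63261, p(44)=75175, p(45)=89134, p(46)=105558, p(47)=124754, p(48)=147273, p(49)=173525, p(50)=204226, p(51)=239943, p(52)=281589, p(53)=329931, p(54)=386155, p(55)=451276, p(56)=526823, p(57)=614154, p(58)=715220, p(59)=831820, p(60)=966467, p(61)=1121505, p(62)=1300156, p(63)=1505499, p(64)=1741630, p(65)=2012558, p(66)=2323520, p(67)=2679689, p(68)=3087735.
Final step: p(69) = p(68) + p(67) - p(64) - p(62) + p(57) + p(54) - p(47) - p(43) + p(34) + p(29) - p(18) - p(12)
= 3087735 + 2679689 - 1741630 - 1300156 + 614154 + 386155 - 124754 - 63261 + 12310 + 4565 - 385 - 77
= 3554345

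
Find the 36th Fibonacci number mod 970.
112

Matrix identity: Q^n = [[F_(n+1), F_n], [F_n, F_(n-1)]] with Q = [[1,1],[1,0]].
n = 36 = 100100₂. Square-and-multiply, entries mod 970:
Q^1 = [[1,1],[1,0]]
Q^2 = (Q^1)² = [[2,1],[1,1]]
Q^4 = (Q^2)² = [[5,3],[3,2]]
Q^9 = (Q^4)²·Q = [[55,34],[34,21]]
Q^18 = (Q^9)² = [[301,644],[644,627]]
Q^36 = (Q^18)² = [[937,112],[112,825]]
F_36 mod 970 = Q^36[0][1] = 112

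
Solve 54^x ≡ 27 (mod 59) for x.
54

Baby-step giant-step with step n = ⌈√59⌉ = 8.
Baby steps 54^j mod 59 (j:value) for j=0..7: 0:1, 1:54, 2:25, 3:52, 4:35, 5:2, 6:49, 7:50.
Giant-step multiplier: 54^(-8) ≡ 54^(58-8) = 54^50 ≡ 21 (mod 59).
Giant steps γ_i = 27·21^i mod 59: γ_0=27, γ_1=36, γ_2=48, γ_3=5, γ_4=46, γ_5=22, γ_6=49 (in table at j=6).
x = i·n + j = 6·8 + 6 = 54.
Check: 54^54 ≡ 27 (mod 59).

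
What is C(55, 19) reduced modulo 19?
2

Using Lucas' theorem:
Write n=55 and k=19 in base 19:
n in base 19: [2, 17]
k in base 19: [1, 0]
C(55,19) mod 19 = ∏ C(n_i, k_i) mod 19
Digit binomials (mod 19): C(2,1) = 2; C(17,0) = 1
Product: 2 × 1 = 2 ≡ 2 (mod 19)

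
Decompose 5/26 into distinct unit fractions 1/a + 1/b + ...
1/6 + 1/39

Greedy algorithm:
5/26: ceiling(26/5) = 6, use 1/6
1/39: ceiling(39/1) = 39, use 1/39
Result: 5/26 = 1/6 + 1/39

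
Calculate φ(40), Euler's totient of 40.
16

40 = 2^3 × 5
φ(n) = n × ∏(1 - 1/p) for each prime p dividing n
φ(40) = 40 × (1 - 1/2) × (1 - 1/5) = 16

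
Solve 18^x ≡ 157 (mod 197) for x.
34

Baby-step giant-step with step n = ⌈√197⌉ = 15.
Baby steps 18^j mod 197 (j:value) for j=0..14: 0:1, 1:18, 2:127, 3:119, 4:172, 5:141, 6:174, 7:177, 8:34, 9:21, 10:181, 11:106, 12:135, 13:66, 14:6.
Giant-step multiplier: 18^(-15) ≡ 18^(196-15) = 18^181 ≡ 166 (mod 197).
Giant steps γ_i = 157·166^i mod 197: γ_0=157, γ_1=58, γ_2=172 (in table at j=4).
x = i·n + j = 2·15 + 4 = 34.
Check: 18^34 ≡ 157 (mod 197).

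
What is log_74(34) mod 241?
107

Baby-step giant-step with step n = ⌈√241⌉ = 16.
Baby steps 74^j mod 241 (j:value) for j=0..15: 0:1, 1:74, 2:174, 3:103, 4:151, 5:88, 6:5, 7:129, 8:147, 9:33, 10:32, 11:199, 12:25, 13:163, 14:12, 15:165.
Giant-step multiplier: 74^(-16) ≡ 74^(240-16) = 74^224 ≡ 119 (mod 241).
Giant steps γ_i = 34·119^i mod 241: γ_0=34, γ_1=190, γ_2=197, γ_3=66, γ_4=142, γ_5=28, γ_6=199 (in table at j=11).
x = i·n + j = 6·16 + 11 = 107.
Check: 74^107 ≡ 34 (mod 241).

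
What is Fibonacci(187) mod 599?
529

Matrix identity: Q^n = [[F_(n+1), F_n], [F_n, F_(n-1)]] with Q = [[1,1],[1,0]].
n = 187 = 10111011₂. Square-and-multiply, entries mod 599:
Q^1 = [[1,1],[1,0]]
Q^2 = (Q^1)² = [[2,1],[1,1]]
Q^5 = (Q^2)²·Q = [[8,5],[5,3]]
Q^11 = (Q^5)²·Q = [[144,89],[89,55]]
Q^23 = (Q^11)²·Q = [[245,504],[504,340]]
Q^46 = (Q^23)² = [[165,132],[132,33]]
Q^93 = (Q^46)²·Q = [[103,323],[323,379]]
Q^187 = (Q^93)²·Q = [[475,529],[529,545]]
F_187 mod 599 = Q^187[0][1] = 529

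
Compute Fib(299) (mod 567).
467

Matrix identity: Q^n = [[F_(n+1), F_n], [F_n, F_(n-1)]] with Q = [[1,1],[1,0]].
n = 299 = 100101011₂. Square-and-multiply, entries mod 567:
Q^1 = [[1,1],[1,0]]
Q^2 = (Q^1)² = [[2,1],[1,1]]
Q^4 = (Q^2)² = [[5,3],[3,2]]
Q^9 = (Q^4)²·Q = [[55,34],[34,21]]
Q^18 = (Q^9)² = [[212,316],[316,463]]
Q^37 = (Q^18)²·Q = [[323,215],[215,108]]
Q^74 = (Q^37)² = [[299,244],[244,55]]
Q^149 = (Q^74)²·Q = [[8,383],[383,192]]
Q^299 = (Q^149)²·Q = [[522,467],[467,55]]
F_299 mod 567 = Q^299[0][1] = 467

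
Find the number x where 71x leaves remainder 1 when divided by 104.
63

gcd(71, 104) = 1, so the inverse exists.
Extended Euclidean algorithm on (104, 71):
104 = 1 × 71 + 33  ⟹  33 = (1)·104 + (-1)·71
71 = 2 × 33 + 5  ⟹  5 = (-2)·104 + (3)·71
33 = 6 × 5 + 3  ⟹  3 = (13)·104 + (-19)·71
5 = 1 × 3 + 2  ⟹  2 = (-15)·104 + (22)·71
3 = 1 × 2 + 1  ⟹  1 = (28)·104 + (-41)·71
So (-41)·71 ≡ 1 (mod 104), i.e. 71^(-1) ≡ -41 ≡ 63 (mod 104).
Check: 71 × 63 = 4473 ≡ 1 (mod 104)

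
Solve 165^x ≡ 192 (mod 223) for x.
161

Baby-step giant-step with step n = ⌈√223⌉ = 15.
Baby steps 165^j mod 223 (j:value) for j=0..14: 0:1, 1:165, 2:19, 3:13, 4:138, 5:24, 6:169, 7:10, 8:89, 9:190, 10:130, 11:42, 12:17, 13:129, 14:100.
Giant-step multiplier: 165^(-15) ≡ 165^(222-15) = 165^207 ≡ 111 (mod 223).
Giant steps γ_i = 192·111^i mod 223: γ_0=192, γ_1=127, γ_2=48, γ_3=199, γ_4=12, γ_5=217, γ_6=3, γ_7=110, γ_8=168, γ_9=139, γ_10=42 (in table at j=11).
x = i·n + j = 10·15 + 11 = 161.
Check: 165^161 ≡ 192 (mod 223).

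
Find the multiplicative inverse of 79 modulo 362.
55

gcd(79, 362) = 1, so the inverse exists.
Extended Euclidean algorithm on (362, 79):
362 = 4 × 79 + 46  ⟹  46 = (1)·362 + (-4)·79
79 = 1 × 46 + 33  ⟹  33 = (-1)·362 + (5)·79
46 = 1 × 33 + 13  ⟹  13 = (2)·362 + (-9)·79
33 = 2 × 13 + 7  ⟹  7 = (-5)·362 + (23)·79
13 = 1 × 7 + 6  ⟹  6 = (7)·362 + (-32)·79
7 = 1 × 6 + 1  ⟹  1 = (-12)·362 + (55)·79
So (55)·79 ≡ 1 (mod 362), i.e. 79^(-1) ≡ 55 (mod 362).
Check: 79 × 55 = 4345 ≡ 1 (mod 362)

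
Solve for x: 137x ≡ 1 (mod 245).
93

gcd(137, 245) = 1, so the inverse exists.
Extended Euclidean algorithm on (245, 137):
245 = 1 × 137 + 108  ⟹  108 = (1)·245 + (-1)·137
137 = 1 × 108 + 29  ⟹  29 = (-1)·245 + (2)·137
108 = 3 × 29 + 21  ⟹  21 = (4)·245 + (-7)·137
29 = 1 × 21 + 8  ⟹  8 = (-5)·245 + (9)·137
21 = 2 × 8 + 5  ⟹  5 = (14)·245 + (-25)·137
8 = 1 × 5 + 3  ⟹  3 = (-19)·245 + (34)·137
5 = 1 × 3 + 2  ⟹  2 = (33)·245 + (-59)·137
3 = 1 × 2 + 1  ⟹  1 = (-52)·245 + (93)·137
So (93)·137 ≡ 1 (mod 245), i.e. 137^(-1) ≡ 93 (mod 245).
Check: 137 × 93 = 12741 ≡ 1 (mod 245)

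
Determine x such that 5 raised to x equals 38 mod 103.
22

Baby-step giant-step with step n = ⌈√103⌉ = 11.
Baby steps 5^j mod 103 (j:value) for j=0..10: 0:1, 1:5, 2:25, 3:22, 4:7, 5:35, 6:72, 7:51, 8:49, 9:39, 10:92.
Giant-step multiplier: 5^(-11) ≡ 5^(102-11) = 5^91 ≡ 88 (mod 103).
Giant steps γ_i = 38·88^i mod 103: γ_0=38, γ_1=48, γ_2=1 (in table at j=0).
x = i·n + j = 2·11 + 0 = 22.
Check: 5^22 ≡ 38 (mod 103).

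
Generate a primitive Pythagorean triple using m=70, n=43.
(3051, 6020, 6749)

Euclid's formula: a = m² - n², b = 2mn, c = m² + n²
m = 70, n = 43
a = 70² - 43² = 4900 - 1849 = 3051
b = 2 × 70 × 43 = 6020
c = 70² + 43² = 4900 + 1849 = 6749
Verification: 3051² + 6020² = 9308601 + 36240400 = 45549001 = 6749² ✓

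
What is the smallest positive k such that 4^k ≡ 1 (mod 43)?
7

43 is prime, so ord(4) divides φ(43) = 42.
Divisors of 42: 1, 2, 3, 6, 7, 14, 21, 42.
Repeated squaring: 4^1 ≡ 4, 4^2 ≡ 16, 4^4 ≡ 41, 4^8 ≡ 4, 4^16 ≡ 16, 4^32 ≡ 41 (mod 43).
Test 4^d mod 43 for each divisor d in increasing order:
4^1 ≡ 4
4^2 ≡ 16
4^3 = 4^2·4^1 ≡ 21
4^6 = 4^4·4^2 ≡ 11
4^7 = 4^4·4^2·4^1 ≡ 1  ← first divisor giving 1
The order is 7.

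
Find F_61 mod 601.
267

Matrix identity: Q^n = [[F_(n+1), F_n], [F_n, F_(n-1)]] with Q = [[1,1],[1,0]].
n = 61 = 111101₂. Square-and-multiply, entries mod 601:
Q^1 = [[1,1],[1,0]]
Q^3 = (Q^1)²·Q = [[3,2],[2,1]]
Q^7 = (Q^3)²·Q = [[21,13],[13,8]]
Q^15 = (Q^7)²·Q = [[386,9],[9,377]]
Q^30 = (Q^15)² = [[29,256],[256,374]]
Q^61 = (Q^30)²·Q = [[63,267],[267,397]]
F_61 mod 601 = Q^61[0][1] = 267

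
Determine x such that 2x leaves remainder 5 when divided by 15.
x ≡ 10 (mod 15)

gcd(2, 15) = 1, which divides 5, so solutions exist.
Find 2^(-1) mod 15 by the extended Euclidean algorithm:
15 = 7 × 2 + 1  ⟹  1 = (1)·15 + (-7)·2
So (-7)·2 ≡ 1 (mod 15), i.e. 2^(-1) ≡ -7 ≡ 8 (mod 15).
x ≡ 8 × 5 = 40 ≡ 10 (mod 15).
Check: 2 × 10 = 20 ≡ 5 (mod 15).
Unique solution: x ≡ 10 (mod 15)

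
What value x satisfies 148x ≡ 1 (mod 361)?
261

gcd(148, 361) = 1, so the inverse exists.
Extended Euclidean algorithm on (361, 148):
361 = 2 × 148 + 65  ⟹  65 = (1)·361 + (-2)·148
148 = 2 × 65 + 18  ⟹  18 = (-2)·361 + (5)·148
65 = 3 × 18 + 11  ⟹  11 = (7)·361 + (-17)·148
18 = 1 × 11 + 7  ⟹  7 = (-9)·361 + (22)·148
11 = 1 × 7 + 4  ⟹  4 = (16)·361 + (-39)·148
7 = 1 × 4 + 3  ⟹  3 = (-25)·361 + (61)·148
4 = 1 × 3 + 1  ⟹  1 = (41)·361 + (-100)·148
So (-100)·148 ≡ 1 (mod 361), i.e. 148^(-1) ≡ -100 ≡ 261 (mod 361).
Check: 148 × 261 = 38628 ≡ 1 (mod 361)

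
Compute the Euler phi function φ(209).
180

209 = 11 × 19
φ(n) = n × ∏(1 - 1/p) for each prime p dividing n
φ(209) = 209 × (1 - 1/11) × (1 - 1/19) = 180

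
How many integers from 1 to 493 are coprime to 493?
448

493 = 17 × 29
φ(n) = n × ∏(1 - 1/p) for each prime p dividing n
φ(493) = 493 × (1 - 1/17) × (1 - 1/29) = 448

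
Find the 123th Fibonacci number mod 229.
34

Matrix identity: Q^n = [[F_(n+1), F_n], [F_n, F_(n-1)]] with Q = [[1,1],[1,0]].
n = 123 = 1111011₂. Square-and-multiply, entries mod 229:
Q^1 = [[1,1],[1,0]]
Q^3 = (Q^1)²·Q = [[3,2],[2,1]]
Q^7 = (Q^3)²·Q = [[21,13],[13,8]]
Q^15 = (Q^7)²·Q = [[71,152],[152,148]]
Q^30 = (Q^15)² = [[207,83],[83,124]]
Q^61 = (Q^30)²·Q = [[38,45],[45,222]]
Q^123 = (Q^61)²·Q = [[55,34],[34,21]]
F_123 mod 229 = Q^123[0][1] = 34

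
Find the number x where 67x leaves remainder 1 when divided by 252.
79

gcd(67, 252) = 1, so the inverse exists.
Extended Euclidean algorithm on (252, 67):
252 = 3 × 67 + 51  ⟹  51 = (1)·252 + (-3)·67
67 = 1 × 51 + 16  ⟹  16 = (-1)·252 + (4)·67
51 = 3 × 16 + 3  ⟹  3 = (4)·252 + (-15)·67
16 = 5 × 3 + 1  ⟹  1 = (-21)·252 + (79)·67
So (79)·67 ≡ 1 (mod 252), i.e. 67^(-1) ≡ 79 (mod 252).
Check: 67 × 79 = 5293 ≡ 1 (mod 252)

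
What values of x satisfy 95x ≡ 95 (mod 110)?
x ≡ 1 (mod 22)

gcd(95, 110) = 5, which divides 95, so solutions exist.
Divide through by 5: 19x ≡ 19 (mod 22).
Find 19^(-1) mod 22 by the extended Euclidean algorithm:
22 = 1 × 19 + 3  ⟹  3 = (1)·22 + (-1)·19
19 = 6 × 3 + 1  ⟹  1 = (-6)·22 + (7)·19
So (7)·19 ≡ 1 (mod 22), i.e. 19^(-1) ≡ 7 (mod 22).
x ≡ 7 × 19 = 133 ≡ 1 (mod 22).
Check: 95 × 1 = 95 ≡ 95 (mod 110).
x ≡ 1 (mod 22), giving 5 solutions mod 110.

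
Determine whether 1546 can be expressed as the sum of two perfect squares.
5² + 39² (a=5, b=39)

Factorization: 1546 = 2 × 773
By Fermat: n is sum of two squares iff every prime p ≡ 3 (mod 4) appears to even power.
All primes ≡ 3 (mod 4) appear to even power.
Search a = 0, 1, 2, … for 1546 - a² a perfect square: first hit at a = 5: 1546 - 25 = 1521 = 39².
1546 = 5² + 39² = 25 + 1521 ✓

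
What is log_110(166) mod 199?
163

Baby-step giant-step with step n = ⌈√199⌉ = 15.
Baby steps 110^j mod 199 (j:value) for j=0..14: 0:1, 1:110, 2:160, 3:88, 4:128, 5:150, 6:182, 7:120, 8:66, 9:96, 10:13, 11:37, 12:90, 13:149, 14:72.
Giant-step multiplier: 110^(-15) ≡ 110^(198-15) = 110^183 ≡ 194 (mod 199).
Giant steps γ_i = 166·194^i mod 199: γ_0=166, γ_1=165, γ_2=170, γ_3=145, γ_4=71, γ_5=43, γ_6=183, γ_7=80, γ_8=197, γ_9=10, γ_10=149 (in table at j=13).
x = i·n + j = 10·15 + 13 = 163.
Check: 110^163 ≡ 166 (mod 199).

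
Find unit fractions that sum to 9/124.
1/14 + 1/868

Greedy algorithm:
9/124: ceiling(124/9) = 14, use 1/14
1/868: ceiling(868/1) = 868, use 1/868
Result: 9/124 = 1/14 + 1/868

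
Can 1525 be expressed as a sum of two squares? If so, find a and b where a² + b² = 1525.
2² + 39² (a=2, b=39)

Factorization: 1525 = 5^2 × 61
By Fermat: n is sum of two squares iff every prime p ≡ 3 (mod 4) appears to even power.
All primes ≡ 3 (mod 4) appear to even power.
Search a = 0, 1, 2, … for 1525 - a² a perfect square: first hit at a = 2: 1525 - 4 = 1521 = 39².
1525 = 2² + 39² = 4 + 1521 ✓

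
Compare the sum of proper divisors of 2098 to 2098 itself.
deficient

Proper divisors of 2098: sum = 1 + 2 + 1049 = 1052
Since 1052 < 2098, 2098 is deficient.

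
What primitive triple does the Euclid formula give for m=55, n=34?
(1869, 3740, 4181)

Euclid's formula: a = m² - n², b = 2mn, c = m² + n²
m = 55, n = 34
a = 55² - 34² = 3025 - 1156 = 1869
b = 2 × 55 × 34 = 3740
c = 55² + 34² = 3025 + 1156 = 4181
Verification: 1869² + 3740² = 3493161 + 13987600 = 17480761 = 4181² ✓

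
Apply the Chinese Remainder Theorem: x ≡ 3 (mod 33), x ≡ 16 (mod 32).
432

Using Chinese Remainder Theorem:
M = 33 × 32 = 1056
M1 = 32, M2 = 33
y1 = 32^(-1) mod 33 = 32
y2 = 33^(-1) mod 32 = 1
x = (3×32×32 + 16×33×1) mod 1056 = 432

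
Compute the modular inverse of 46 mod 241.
131

gcd(46, 241) = 1, so the inverse exists.
Extended Euclidean algorithm on (241, 46):
241 = 5 × 46 + 11  ⟹  11 = (1)·241 + (-5)·46
46 = 4 × 11 + 2  ⟹  2 = (-4)·241 + (21)·46
11 = 5 × 2 + 1  ⟹  1 = (21)·241 + (-110)·46
So (-110)·46 ≡ 1 (mod 241), i.e. 46^(-1) ≡ -110 ≡ 131 (mod 241).
Check: 46 × 131 = 6026 ≡ 1 (mod 241)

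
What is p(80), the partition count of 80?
15796476

p(n) counts ways to write n as a sum of positive integers (order ignored).
Euler's pentagonal recurrence: p(k) = p(k-1) + p(k-2) - p(k-5) - p(k-7) + p(k-12) + p(k-15) - ... (offsets j(3j∓1)/2, signs ++--, p(0)=1, p(<0)=0).
DP table for k = 0..79: p(0)=1, p(1)=1, p(2)=2, p(3)=3, p(4)=5, p(5)=7, p(6)=11, p(7)=15, p(8)=22, p(9)=30, p(10)=42, p(11)=56, p(12)=77, p(13)=101, p(14)=135, p(15)=176, p(16)=231, p(17)=297, p(18)=385, p(19)=490, p(20)=627, p(21)=792, p(22)=1002, p(23)=1255, p(24)=1575, p(25)=1958, p(26)=2436, p(27)=3010, p(28)=3718, p(29)=4565, p(30)=5604, p(31)=6842, p(32)=8349, p(33)=10143, p(34)=12310, p(35)=14883, p(36)=17977, p(37)=21637, p(38)=26015, p(39)=31185, p(40)=37338, p(41)=44583, p(42)=53174, p(43)=63261, p(44)=75175, p(45)=89134, p(46)=105558, p(47)=124754, p(48)=147273, p(49)=173525, p(50)=204226, p(51)=239943, p(52)=281589, p(53)=329931, p(54)=386155, p(55)=451276, p(56)=526823, p(57)=614154, p(58)=715220, p(59)=831820, p(60)=966467, p(61)=1121505, p(62)=1300156, p(63)=1505499, p(64)=1741630, p(65)=2012558, p(66)=2323520, p(67)=2679689, p(68)=3087735, p(69)=3554345, p(70)=4087968, p(71)=4697205, p(72)=5392783, p(73)=6185689, p(74)=7089500, p(75)=8118264, p(76)=9289091, p(77)=10619863, p(78)=12132164, p(79)=13848650.
Final step: p(80) = p(79) + p(78) - p(75) - p(73) + p(68) + p(65) - p(58) - p(54) + p(45) + p(40) - p(29) - p(23) + p(10) + p(3)
= 13848650 + 12132164 - 8118264 - 6185689 + 3087735 + 2012558 - 715220 - 386155 + 89134 + 37338 - 4565 - 1255 + 42 + 3
= 15796476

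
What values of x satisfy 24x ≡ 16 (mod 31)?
x ≡ 11 (mod 31)

gcd(24, 31) = 1, which divides 16, so solutions exist.
Find 24^(-1) mod 31 by the extended Euclidean algorithm:
31 = 1 × 24 + 7  ⟹  7 = (1)·31 + (-1)·24
24 = 3 × 7 + 3  ⟹  3 = (-3)·31 + (4)·24
7 = 2 × 3 + 1  ⟹  1 = (7)·31 + (-9)·24
So (-9)·24 ≡ 1 (mod 31), i.e. 24^(-1) ≡ -9 ≡ 22 (mod 31).
x ≡ 22 × 16 = 352 ≡ 11 (mod 31).
Check: 24 × 11 = 264 ≡ 16 (mod 31).
Unique solution: x ≡ 11 (mod 31)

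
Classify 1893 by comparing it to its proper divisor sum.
deficient

Proper divisors of 1893: sum = 1 + 3 + 631 = 635
Since 635 < 1893, 1893 is deficient.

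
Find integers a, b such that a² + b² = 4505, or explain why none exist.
4² + 67² (a=4, b=67)

Factorization: 4505 = 5 × 17 × 53
By Fermat: n is sum of two squares iff every prime p ≡ 3 (mod 4) appears to even power.
All primes ≡ 3 (mod 4) appear to even power.
Search a = 0, 1, 2, … for 4505 - a² a perfect square: first hit at a = 4: 4505 - 16 = 4489 = 67².
4505 = 4² + 67² = 16 + 4489 ✓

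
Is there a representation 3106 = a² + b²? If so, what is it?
9² + 55² (a=9, b=55)

Factorization: 3106 = 2 × 1553
By Fermat: n is sum of two squares iff every prime p ≡ 3 (mod 4) appears to even power.
All primes ≡ 3 (mod 4) appear to even power.
Search a = 0, 1, 2, … for 3106 - a² a perfect square: first hit at a = 9: 3106 - 81 = 3025 = 55².
3106 = 9² + 55² = 81 + 3025 ✓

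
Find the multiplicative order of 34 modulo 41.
40

41 is prime, so ord(34) divides φ(41) = 40.
Divisors of 40: 1, 2, 4, 5, 8, 10, 20, 40.
Repeated squaring: 34^1 ≡ 34, 34^2 ≡ 8, 34^4 ≡ 23, 34^8 ≡ 37, 34^16 ≡ 16, 34^32 ≡ 10 (mod 41).
Test 34^d mod 41 for each divisor d in increasing order:
34^1 ≡ 34
34^2 ≡ 8
34^4 ≡ 23
34^5 = 34^4·34^1 ≡ 3
34^8 ≡ 37
34^10 = 34^8·34^2 ≡ 9
34^20 = 34^16·34^4 ≡ 40
34^40 = 34^32·34^8 ≡ 1  ← first divisor giving 1
The order is 40.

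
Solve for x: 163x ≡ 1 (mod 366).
247

gcd(163, 366) = 1, so the inverse exists.
Extended Euclidean algorithm on (366, 163):
366 = 2 × 163 + 40  ⟹  40 = (1)·366 + (-2)·163
163 = 4 × 40 + 3  ⟹  3 = (-4)·366 + (9)·163
40 = 13 × 3 + 1  ⟹  1 = (53)·366 + (-119)·163
So (-119)·163 ≡ 1 (mod 366), i.e. 163^(-1) ≡ -119 ≡ 247 (mod 366).
Check: 163 × 247 = 40261 ≡ 1 (mod 366)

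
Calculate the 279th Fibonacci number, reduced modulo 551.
262

Matrix identity: Q^n = [[F_(n+1), F_n], [F_n, F_(n-1)]] with Q = [[1,1],[1,0]].
n = 279 = 100010111₂. Square-and-multiply, entries mod 551:
Q^1 = [[1,1],[1,0]]
Q^2 = (Q^1)² = [[2,1],[1,1]]
Q^4 = (Q^2)² = [[5,3],[3,2]]
Q^8 = (Q^4)² = [[34,21],[21,13]]
Q^17 = (Q^8)²·Q = [[380,495],[495,436]]
Q^34 = (Q^17)² = [[419,37],[37,382]]
Q^69 = (Q^34)²·Q = [[493,59],[59,434]]
Q^139 = (Q^69)²·Q = [[377,233],[233,144]]
Q^279 = (Q^139)²·Q = [[435,262],[262,173]]
F_279 mod 551 = Q^279[0][1] = 262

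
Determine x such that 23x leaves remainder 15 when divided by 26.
x ≡ 21 (mod 26)

gcd(23, 26) = 1, which divides 15, so solutions exist.
Find 23^(-1) mod 26 by the extended Euclidean algorithm:
26 = 1 × 23 + 3  ⟹  3 = (1)·26 + (-1)·23
23 = 7 × 3 + 2  ⟹  2 = (-7)·26 + (8)·23
3 = 1 × 2 + 1  ⟹  1 = (8)·26 + (-9)·23
So (-9)·23 ≡ 1 (mod 26), i.e. 23^(-1) ≡ -9 ≡ 17 (mod 26).
x ≡ 17 × 15 = 255 ≡ 21 (mod 26).
Check: 23 × 21 = 483 ≡ 15 (mod 26).
Unique solution: x ≡ 21 (mod 26)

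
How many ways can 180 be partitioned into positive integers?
684957390936

p(n) counts ways to write n as a sum of positive integers (order ignored).
Euler's pentagonal recurrence: p(k) = p(k-1) + p(k-2) - p(k-5) - p(k-7) + p(k-12) + p(k-15) - ... (offsets j(3j∓1)/2, signs ++--, p(0)=1, p(<0)=0).
DP table for k = 0..179: p(0)=1, p(1)=1, p(2)=2, p(3)=3, p(4)=5, p(5)=7, p(6)=11, p(7)=15, p(8)=22, p(9)=30, p(10)=42, p(11)=56, p(12)=77, p(13)=101, p(14)=135, p(15)=176, p(16)=231, p(17)=297, p(18)=385, p(19)=490, p(20)=627, p(21)=792, p(22)=1002, p(23)=1255, p(24)=1575, p(25)=1958, p(26)=2436, p(27)=3010, p(28)=3718, p(29)=4565, p(30)=5604, p(31)=6842, p(32)=8349, p(33)=10143, p(34)=12310, p(35)=14883, p(36)=17977, p(37)=21637, p(38)=26015, p(39)=31185, p(40)=37338, p(41)=44583, p(42)=53174, p(43)=63261, p(44)=75175, p(45)=89134, p(46)=105558, p(47)=124754, p(48)=147273, p(49)=173525, p(50)=204226, p(51)=239943, p(52)=281589, p(53)=329931, p(54)=386155, p(55)=451276, p(56)=526823, p(57)=614154, p(58)=715220, p(59)=831820, p(60)=966467, p(61)=1121505, p(62)=1300156, p(63)=1505499, p(64)=1741630, p(65)=2012558, p(66)=2323520, p(67)=2679689, p(68)=3087735, p(69)=3554345, p(70)=4087968, p(71)=4697205, p(72)=5392783, p(73)=6185689, p(74)=7089500, p(75)=8118264, p(76)=9289091, p(77)=10619863, p(78)=12132164, p(79)=13848650, p(80)=15796476, p(81)=18004327, p(82)=20506255, p(83)=23338469, p(84)=26543660, p(85)=30167357, p(86)=34262962, p(87)=38887673, p(88)=44108109, p(89)=49995925, p(90)=56634173, p(91)=64112359, p(92)=72533807, p(93)=82010177, p(94)=92669720, p(95)=104651419, p(96)=118114304, p(97)=133230930, p(98)=150198136, p(99)=169229875, p(100)=190569292, p(101)=214481126, p(102)=241265379, p(103)=271248950, p(104)=304801365, p(105)=342325709, p(106)=384276336, p(107)=431149389, p(108)=483502844, p(109)=541946240, p(110)=607163746, p(111)=679903203, p(112)=761002156, p(113)=851376628, p(114)=952050665, p(115)=1064144451, p(116)=1188908248, p(117)=1327710076, p(118)=1482074143, p(119)=1653668665, p(120)=1844349560, p(121)=2056148051, p(122)=2291320912, p(123)=2552338241, p(124)=2841940500, p(125)=3163127352, p(126)=3519222692, p(127)=3913864295, p(128)=4351078600, p(129)=4835271870, p(130)=5371315400, p(131)=5964539504, p(132)=6620830889, p(133)=7346629512, p(134)=8149040695, p(135)=9035836076, p(136)=10015581680, p(137)=11097645016, p(138)=12292341831, p(139)=13610949895, p(140)=15065878135, p(141)=16670689208, p(142)=18440293320, p(143)=20390982757, p(144)=22540654445, p(145)=24908858009, p(146)=27517052599, p(147)=30388671978, p(148)=33549419497, p(149)=37027355200, p(150)=40853235313, p(151)=45060624582, p(152)=49686288421, p(153)=54770336324, p(154)=60356673280, p(155)=66493182097, p(156)=73232243759, p(157)=80630964769, p(158)=88751778802, p(159)=97662728555, p(160)=107438159466, p(161)=118159068427, p(162)=129913904637, p(163)=142798995930, p(164)=156919475295, p(165)=172389800255, p(166)=189334822579, p(167)=207890420102, p(168)=228204732751, p(169)=250438925115, p(170)=274768617130, p(171)=301384802048, p(172)=330495499613, p(173)=362326859895, p(174)=397125074750, p(175)=435157697830, p(176)=476715857290, p(177)=522115831195, p(178)=571701605655, p(179)=625846753120.
Final step: p(180) = p(179) + p(178) - p(175) - p(173) + p(168) + p(165) - p(158) - p(154) + p(145) + p(140) - p(129) - p(123) + p(110) + p(103) - p(88) - p(80) + p(63) + p(54) - p(35) - p(25) + p(4)
= 625846753120 + 571701605655 - 435157697830 - 362326859895 + 228204732751 + 172389800255 - 88751778802 - 60356673280 + 24908858009 + 15065878135 - 4835271870 - 2552338241 + 607163746 + 271248950 - 44108109 - 15796476 + 1505499 + 386155 - 14883 - 1958 + 5
= 684957390936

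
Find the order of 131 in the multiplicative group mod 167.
166

167 is prime, so ord(131) divides φ(167) = 166.
Divisors of 166: 1, 2, 83, 166.
Repeated squaring: 131^1 ≡ 131, 131^2 ≡ 127, 131^4 ≡ 97, 131^8 ≡ 57, 131^16 ≡ 76, 131^32 ≡ 98, 131^64 ≡ 85, 131^128 ≡ 44 (mod 167).
Test 131^d mod 167 for each divisor d in increasing order:
131^1 ≡ 131
131^2 ≡ 127
131^83 = 131^64·131^16·131^2·131^1 ≡ 166
131^166 = 131^128·131^32·131^4·131^2 ≡ 1  ← first divisor giving 1
The order is 166.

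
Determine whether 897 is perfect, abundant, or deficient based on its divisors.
deficient

Proper divisors of 897: sum = 1 + 3 + 13 + 23 + 39 + 69 + 299 = 447
Since 447 < 897, 897 is deficient.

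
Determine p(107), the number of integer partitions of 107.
431149389

p(n) counts ways to write n as a sum of positive integers (order ignored).
Euler's pentagonal recurrence: p(k) = p(k-1) + p(k-2) - p(k-5) - p(k-7) + p(k-12) + p(k-15) - ... (offsets j(3j∓1)/2, signs ++--, p(0)=1, p(<0)=0).
DP table for k = 0..106: p(0)=1, p(1)=1, p(2)=2, p(3)=3, p(4)=5, p(5)=7, p(6)=11, p(7)=15, p(8)=22, p(9)=30, p(10)=42, p(11)=56, p(12)=77, p(13)=101, p(14)=135, p(15)=176, p(16)=231, p(17)=297, p(18)=385, p(19)=490, p(20)=627, p(21)=792, p(22)=1002, p(23)=1255, p(24)=1575, p(25)=1958, p(26)=2436, p(27)=3010, p(28)=3718, p(29)=4565, p(30)=5604, p(31)=6842, p(32)=8349, p(33)=10143, p(34)=12310, p(35)=14883, p(36)=17977, p(37)=21637, p(38)=26015, p(39)=31185, p(40)=37338, p(41)=44583, p(42)=53174, p(43)=63261, p(44)=75175, p(45)=89134, p(46)=105558, p(47)=124754, p(48)=147273, p(49)=173525, p(50)=204226, p(51)=239943, p(52)=281589, p(53)=329931, p(54)=386155, p(55)=451276, p(56)=526823, p(57)=614154, p(58)=715220, p(59)=831820, p(60)=966467, p(61)=1121505, p(62)=1300156, p(63)=1505499, p(64)=1741630, p(65)=2012558, p(66)=2323520, p(67)=2679689, p(68)=3087735, p(69)=3554345, p(70)=4087968, p(71)=4697205, p(72)=5392783, p(73)=6185689, p(74)=7089500, p(75)=8118264, p(76)=9289091, p(77)=10619863, p(78)=12132164, p(79)=13848650, p(80)=15796476, p(81)=18004327, p(82)=20506255, p(83)=23338469, p(84)=26543660, p(85)=30167357, p(86)=34262962, p(87)=38887673, p(88)=44108109, p(89)=49995925, p(90)=56634173, p(91)=64112359, p(92)=72533807, p(93)=82010177, p(94)=92669720, p(95)=104651419, p(96)=118114304, p(97)=133230930, p(98)=150198136, p(99)=169229875, p(100)=190569292, p(101)=214481126, p(102)=241265379, p(103)=271248950, p(104)=304801365, p(105)=342325709, p(106)=384276336.
Final step: p(107) = p(106) + p(105) - p(102) - p(100) + p(95) + p(92) - p(85) - p(81) + p(72) + p(67) - p(56) - p(50) + p(37) + p(30) - p(15) - p(7)
= 384276336 + 342325709 - 241265379 - 190569292 + 104651419 + 72533807 - 30167357 - 18004327 + 5392783 + 2679689 - 526823 - 204226 + 21637 + 5604 - 176 - 15
= 431149389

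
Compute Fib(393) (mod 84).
34

Matrix identity: Q^n = [[F_(n+1), F_n], [F_n, F_(n-1)]] with Q = [[1,1],[1,0]].
n = 393 = 110001001₂. Square-and-multiply, entries mod 84:
Q^1 = [[1,1],[1,0]]
Q^3 = (Q^1)²·Q = [[3,2],[2,1]]
Q^6 = (Q^3)² = [[13,8],[8,5]]
Q^12 = (Q^6)² = [[65,60],[60,5]]
Q^24 = (Q^12)² = [[13,0],[0,13]]
Q^49 = (Q^24)²·Q = [[1,1],[1,0]]
Q^98 = (Q^49)² = [[2,1],[1,1]]
Q^196 = (Q^98)² = [[5,3],[3,2]]
Q^393 = (Q^196)²·Q = [[55,34],[34,21]]
F_393 mod 84 = Q^393[0][1] = 34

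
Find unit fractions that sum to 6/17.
1/3 + 1/51

Greedy algorithm:
6/17: ceiling(17/6) = 3, use 1/3
1/51: ceiling(51/1) = 51, use 1/51
Result: 6/17 = 1/3 + 1/51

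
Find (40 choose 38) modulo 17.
15

Using Lucas' theorem:
Write n=40 and k=38 in base 17:
n in base 17: [2, 6]
k in base 17: [2, 4]
C(40,38) mod 17 = ∏ C(n_i, k_i) mod 17
Digit binomials (mod 17): C(2,2) = 1; C(6,4) = 15
Product: 1 × 15 = 15 ≡ 15 (mod 17)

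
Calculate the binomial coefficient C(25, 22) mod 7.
4

Using Lucas' theorem:
Write n=25 and k=22 in base 7:
n in base 7: [3, 4]
k in base 7: [3, 1]
C(25,22) mod 7 = ∏ C(n_i, k_i) mod 7
Digit binomials (mod 7): C(3,3) = 1; C(4,1) = 4
Product: 1 × 4 = 4 ≡ 4 (mod 7)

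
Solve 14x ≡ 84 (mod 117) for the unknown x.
x ≡ 6 (mod 117)

gcd(14, 117) = 1, which divides 84, so solutions exist.
Find 14^(-1) mod 117 by the extended Euclidean algorithm:
117 = 8 × 14 + 5  ⟹  5 = (1)·117 + (-8)·14
14 = 2 × 5 + 4  ⟹  4 = (-2)·117 + (17)·14
5 = 1 × 4 + 1  ⟹  1 = (3)·117 + (-25)·14
So (-25)·14 ≡ 1 (mod 117), i.e. 14^(-1) ≡ -25 ≡ 92 (mod 117).
x ≡ 92 × 84 = 7728 ≡ 6 (mod 117).
Check: 14 × 6 = 84 ≡ 84 (mod 117).
Unique solution: x ≡ 6 (mod 117)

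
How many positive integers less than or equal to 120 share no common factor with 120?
32

120 = 2^3 × 3 × 5
φ(n) = n × ∏(1 - 1/p) for each prime p dividing n
φ(120) = 120 × (1 - 1/2) × (1 - 1/3) × (1 - 1/5) = 32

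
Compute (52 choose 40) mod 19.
15

Using Lucas' theorem:
Write n=52 and k=40 in base 19:
n in base 19: [2, 14]
k in base 19: [2, 2]
C(52,40) mod 19 = ∏ C(n_i, k_i) mod 19
Digit binomials (mod 19): C(2,2) = 1; C(14,2) = 91 ≡ 15
Product: 1 × 15 = 15 ≡ 15 (mod 19)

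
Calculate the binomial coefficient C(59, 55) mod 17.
2

Using Lucas' theorem:
Write n=59 and k=55 in base 17:
n in base 17: [3, 8]
k in base 17: [3, 4]
C(59,55) mod 17 = ∏ C(n_i, k_i) mod 17
Digit binomials (mod 17): C(3,3) = 1; C(8,4) = 70 ≡ 2
Product: 1 × 2 = 2 ≡ 2 (mod 17)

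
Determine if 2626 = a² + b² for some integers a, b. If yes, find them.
5² + 51² (a=5, b=51)

Factorization: 2626 = 2 × 13 × 101
By Fermat: n is sum of two squares iff every prime p ≡ 3 (mod 4) appears to even power.
All primes ≡ 3 (mod 4) appear to even power.
Search a = 0, 1, 2, … for 2626 - a² a perfect square: first hit at a = 5: 2626 - 25 = 2601 = 51².
2626 = 5² + 51² = 25 + 2601 ✓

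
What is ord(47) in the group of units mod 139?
69

139 is prime, so ord(47) divides φ(139) = 138.
Divisors of 138: 1, 2, 3, 6, 23, 46, 69, 138.
Repeated squaring: 47^1 ≡ 47, 47^2 ≡ 124, 47^4 ≡ 86, 47^8 ≡ 29, 47^16 ≡ 7, 47^32 ≡ 49, 47^64 ≡ 38, 47^128 ≡ 54 (mod 139).
Test 47^d mod 139 for each divisor d in increasing order:
47^1 ≡ 47
47^2 ≡ 124
47^3 = 47^2·47^1 ≡ 129
47^6 = 47^4·47^2 ≡ 100
47^23 = 47^16·47^4·47^2·47^1 ≡ 96
47^46 = 47^32·47^8·47^4·47^2 ≡ 42
47^69 = 47^64·47^4·47^1 ≡ 1  ← first divisor giving 1
The order is 69.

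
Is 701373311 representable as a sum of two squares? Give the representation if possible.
Not possible

Factorization: 701373311 = 89 × 199^3
By Fermat: n is sum of two squares iff every prime p ≡ 3 (mod 4) appears to even power.
Prime(s) ≡ 3 (mod 4) with odd exponent: [(199, 3)]
Therefore 701373311 cannot be expressed as a² + b².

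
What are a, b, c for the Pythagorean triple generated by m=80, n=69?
(1639, 11040, 11161)

Euclid's formula: a = m² - n², b = 2mn, c = m² + n²
m = 80, n = 69
a = 80² - 69² = 6400 - 4761 = 1639
b = 2 × 80 × 69 = 11040
c = 80² + 69² = 6400 + 4761 = 11161
Verification: 1639² + 11040² = 2686321 + 121881600 = 124567921 = 11161² ✓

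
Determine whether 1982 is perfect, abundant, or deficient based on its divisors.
deficient

Proper divisors of 1982: sum = 1 + 2 + 991 = 994
Since 994 < 1982, 1982 is deficient.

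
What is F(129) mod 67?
13

Matrix identity: Q^n = [[F_(n+1), F_n], [F_n, F_(n-1)]] with Q = [[1,1],[1,0]].
n = 129 = 10000001₂. Square-and-multiply, entries mod 67:
Q^1 = [[1,1],[1,0]]
Q^2 = (Q^1)² = [[2,1],[1,1]]
Q^4 = (Q^2)² = [[5,3],[3,2]]
Q^8 = (Q^4)² = [[34,21],[21,13]]
Q^16 = (Q^8)² = [[56,49],[49,7]]
Q^32 = (Q^16)² = [[43,5],[5,38]]
Q^64 = (Q^32)² = [[65,3],[3,62]]
Q^129 = (Q^64)²·Q = [[59,13],[13,46]]
F_129 mod 67 = Q^129[0][1] = 13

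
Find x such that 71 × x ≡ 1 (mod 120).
71

gcd(71, 120) = 1, so the inverse exists.
Extended Euclidean algorithm on (120, 71):
120 = 1 × 71 + 49  ⟹  49 = (1)·120 + (-1)·71
71 = 1 × 49 + 22  ⟹  22 = (-1)·120 + (2)·71
49 = 2 × 22 + 5  ⟹  5 = (3)·120 + (-5)·71
22 = 4 × 5 + 2  ⟹  2 = (-13)·120 + (22)·71
5 = 2 × 2 + 1  ⟹  1 = (29)·120 + (-49)·71
So (-49)·71 ≡ 1 (mod 120), i.e. 71^(-1) ≡ -49 ≡ 71 (mod 120).
Check: 71 × 71 = 5041 ≡ 1 (mod 120)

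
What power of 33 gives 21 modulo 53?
33

Baby-step giant-step with step n = ⌈√53⌉ = 8.
Baby steps 33^j mod 53 (j:value) for j=0..7: 0:1, 1:33, 2:29, 3:3, 4:46, 5:34, 6:9, 7:32.
Giant-step multiplier: 33^(-8) ≡ 33^(52-8) = 33^44 ≡ 13 (mod 53).
Giant steps γ_i = 21·13^i mod 53: γ_0=21, γ_1=8, γ_2=51, γ_3=27, γ_4=33 (in table at j=1).
x = i·n + j = 4·8 + 1 = 33.
Check: 33^33 ≡ 21 (mod 53).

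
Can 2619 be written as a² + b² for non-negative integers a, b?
Not possible

Factorization: 2619 = 3^3 × 97
By Fermat: n is sum of two squares iff every prime p ≡ 3 (mod 4) appears to even power.
Prime(s) ≡ 3 (mod 4) with odd exponent: [(3, 3)]
Therefore 2619 cannot be expressed as a² + b².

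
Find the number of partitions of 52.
281589

p(n) counts ways to write n as a sum of positive integers (order ignored).
Euler's pentagonal recurrence: p(k) = p(k-1) + p(k-2) - p(k-5) - p(k-7) + p(k-12) + p(k-15) - ... (offsets j(3j∓1)/2, signs ++--, p(0)=1, p(<0)=0).
DP table for k = 0..51: p(0)=1, p(1)=1, p(2)=2, p(3)=3, p(4)=5, p(5)=7, p(6)=11, p(7)=15, p(8)=22, p(9)=30, p(10)=42, p(11)=56, p(12)=77, p(13)=101, p(14)=135, p(15)=176, p(16)=231, p(17)=297, p(18)=385, p(19)=490, p(20)=627, p(21)=792, p(22)=1002, p(23)=1255, p(24)=1575, p(25)=1958, p(26)=2436, p(27)=3010, p(28)=3718, p(29)=4565, p(30)=5604, p(31)=6842, p(32)=8349, p(33)=10143, p(34)=12310, p(35)=14883, p(36)=17977, p(37)=21637, p(38)=26015, p(39)=31185, p(40)=37338, p(41)=44583, p(42)=53174, p(43)=63261, p(44)=75175, p(45)=89134, p(46)=105558, p(47)=124754, p(48)=147273, p(49)=173525, p(50)=204226, p(51)=239943.
Final step: p(52) = p(51) + p(50) - p(47) - p(45) + p(40) + p(37) - p(30) - p(26) + p(17) + p(12) - p(1)
= 239943 + 204226 - 124754 - 89134 + 37338 + 21637 - 5604 - 2436 + 297 + 77 - 1
= 281589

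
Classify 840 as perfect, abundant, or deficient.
abundant

Proper divisors of 840: sum = 1 + 2 + 3 + 4 + 5 + 6 + 7 + 8 + ... + 168 + 210 + 280 + 420 (31 divisors) = 2040
Since 2040 > 840, 840 is abundant.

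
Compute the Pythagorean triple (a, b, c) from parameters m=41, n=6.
(1645, 492, 1717)

Euclid's formula: a = m² - n², b = 2mn, c = m² + n²
m = 41, n = 6
a = 41² - 6² = 1681 - 36 = 1645
b = 2 × 41 × 6 = 492
c = 41² + 6² = 1681 + 36 = 1717
Verification: 1645² + 492² = 2706025 + 242064 = 2948089 = 1717² ✓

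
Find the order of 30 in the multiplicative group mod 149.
37

149 is prime, so ord(30) divides φ(149) = 148.
Divisors of 148: 1, 2, 4, 37, 74, 148.
Repeated squaring: 30^1 ≡ 30, 30^2 ≡ 6, 30^4 ≡ 36, 30^8 ≡ 104, 30^16 ≡ 88, 30^32 ≡ 145, 30^64 ≡ 16, 30^128 ≡ 107 (mod 149).
Test 30^d mod 149 for each divisor d in increasing order:
30^1 ≡ 30
30^2 ≡ 6
30^4 ≡ 36
30^37 = 30^32·30^4·30^1 ≡ 1  ← first divisor giving 1
The order is 37.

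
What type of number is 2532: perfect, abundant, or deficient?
abundant

Proper divisors of 2532: sum = 1 + 2 + 3 + 4 + 6 + 12 + 211 + 422 + 633 + 844 + 1266 = 3404
Since 3404 > 2532, 2532 is abundant.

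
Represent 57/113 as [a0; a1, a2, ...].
[0; 1, 1, 56]

Euclidean algorithm steps:
57 = 0 × 113 + 57
113 = 1 × 57 + 56
57 = 1 × 56 + 1
56 = 56 × 1 + 0
Continued fraction: [0; 1, 1, 56]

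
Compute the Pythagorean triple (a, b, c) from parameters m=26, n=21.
(235, 1092, 1117)

Euclid's formula: a = m² - n², b = 2mn, c = m² + n²
m = 26, n = 21
a = 26² - 21² = 676 - 441 = 235
b = 2 × 26 × 21 = 1092
c = 26² + 21² = 676 + 441 = 1117
Verification: 235² + 1092² = 55225 + 1192464 = 1247689 = 1117² ✓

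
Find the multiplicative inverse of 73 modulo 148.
73

gcd(73, 148) = 1, so the inverse exists.
Extended Euclidean algorithm on (148, 73):
148 = 2 × 73 + 2  ⟹  2 = (1)·148 + (-2)·73
73 = 36 × 2 + 1  ⟹  1 = (-36)·148 + (73)·73
So (73)·73 ≡ 1 (mod 148), i.e. 73^(-1) ≡ 73 (mod 148).
Check: 73 × 73 = 5329 ≡ 1 (mod 148)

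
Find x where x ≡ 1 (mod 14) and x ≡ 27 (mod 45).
477

Using Chinese Remainder Theorem:
M = 14 × 45 = 630
M1 = 45, M2 = 14
y1 = 45^(-1) mod 14 = 5
y2 = 14^(-1) mod 45 = 29
x = (1×45×5 + 27×14×29) mod 630 = 477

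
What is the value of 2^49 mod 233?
76

Repeated squaring. Binary of 49 = 110001.
2^1 ≡ 2 (mod 233); 2^2 ≡ 4 (mod 233); 2^4 ≡ 16 (mod 233); 2^8 ≡ 23 (mod 233); 2^16 ≡ 63 (mod 233); 2^32 ≡ 8 (mod 233)
2^49 = 2^1 × 2^16 × 2^32 ≡ 76 (mod 233)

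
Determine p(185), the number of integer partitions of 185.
1071823774337

p(n) counts ways to write n as a sum of positive integers (order ignored).
Euler's pentagonal recurrence: p(k) = p(k-1) + p(k-2) - p(k-5) - p(k-7) + p(k-12) + p(k-15) - ... (offsets j(3j∓1)/2, signs ++--, p(0)=1, p(<0)=0).
DP table for k = 0..184: p(0)=1, p(1)=1, p(2)=2, p(3)=3, p(4)=5, p(5)=7, p(6)=11, p(7)=15, p(8)=22, p(9)=30, p(10)=42, p(11)=56, p(12)=77, p(13)=101, p(14)=135, p(15)=176, p(16)=231, p(17)=297, p(18)=385, p(19)=490, p(20)=627, p(21)=792, p(22)=1002, p(23)=1255, p(24)=1575, p(25)=1958, p(26)=2436, p(27)=3010, p(28)=3718, p(29)=4565, p(30)=5604, p(31)=6842, p(32)=8349, p(33)=10143, p(34)=12310, p(35)=14883, p(36)=17977, p(37)=21637, p(38)=26015, p(39)=31185, p(40)=37338, p(41)=44583, p(42)=53174, p(43)=63261, p(44)=75175, p(45)=89134, p(46)=105558, p(47)=124754, p(48)=147273, p(49)=173525, p(50)=204226, p(51)=239943, p(52)=281589, p(53)=329931, p(54)=386155, p(55)=451276, p(56)=526823, p(57)=614154, p(58)=715220, p(59)=831820, p(60)=966467, p(61)=1121505, p(62)=1300156, p(63)=1505499, p(64)=1741630, p(65)=2012558, p(66)=2323520, p(67)=2679689, p(68)=3087735, p(69)=3554345, p(70)=4087968, p(71)=4697205, p(72)=5392783, p(73)=6185689, p(74)=7089500, p(75)=8118264, p(76)=9289091, p(77)=10619863, p(78)=12132164, p(79)=13848650, p(80)=15796476, p(81)=18004327, p(82)=20506255, p(83)=23338469, p(84)=26543660, p(85)=30167357, p(86)=34262962, p(87)=38887673, p(88)=44108109, p(89)=49995925, p(90)=56634173, p(91)=64112359, p(92)=72533807, p(93)=82010177, p(94)=92669720, p(95)=104651419, p(96)=118114304, p(97)=133230930, p(98)=150198136, p(99)=169229875, p(100)=190569292, p(101)=214481126, p(102)=241265379, p(103)=271248950, p(104)=304801365, p(105)=342325709, p(106)=384276336, p(107)=431149389, p(108)=483502844, p(109)=541946240, p(110)=607163746, p(111)=679903203, p(112)=761002156, p(113)=851376628, p(114)=952050665, p(115)=1064144451, p(116)=1188908248, p(117)=1327710076, p(118)=1482074143, p(119)=1653668665, p(120)=1844349560, p(121)=2056148051, p(122)=2291320912, p(123)=2552338241, p(124)=2841940500, p(125)=3163127352, p(126)=3519222692, p(127)=3913864295, p(128)=4351078600, p(129)=4835271870, p(130)=5371315400, p(131)=5964539504, p(132)=6620830889, p(133)=7346629512, p(134)=8149040695, p(135)=9035836076, p(136)=10015581680, p(137)=11097645016, p(138)=12292341831, p(139)=13610949895, p(140)=15065878135, p(141)=16670689208, p(142)=18440293320, p(143)=20390982757, p(144)=22540654445, p(145)=24908858009, p(146)=27517052599, p(147)=30388671978, p(148)=33549419497, p(149)=37027355200, p(150)=40853235313, p(151)=45060624582, p(152)=49686288421, p(153)=54770336324, p(154)=60356673280, p(155)=66493182097, p(156)=73232243759, p(157)=80630964769, p(158)=88751778802, p(159)=97662728555, p(160)=107438159466, p(161)=118159068427, p(162)=129913904637, p(163)=142798995930, p(164)=156919475295, p(165)=172389800255, p(166)=189334822579, p(167)=207890420102, p(168)=228204732751, p(169)=250438925115, p(170)=274768617130, p(171)=301384802048, p(172)=330495499613, p(173)=362326859895, p(174)=397125074750, p(175)=435157697830, p(176)=476715857290, p(177)=522115831195, p(178)=571701605655, p(179)=625846753120, p(180)=684957390936, p(181)=749474411781, p(182)=819876908323, p(183)=896684817527, p(184)=980462880430.
Final step: p(185) = p(184) + p(183) - p(180) - p(178) + p(173) + p(170) - p(163) - p(159) + p(150) + p(145) - p(134) - p(128) + p(115) + p(108) - p(93) - p(85) + p(68) + p(59) - p(40) - p(30) + p(9)
= 980462880430 + 896684817527 - 684957390936 - 571701605655 + 362326859895 + 274768617130 - 142798995930 - 97662728555 + 40853235313 + 24908858009 - 8149040695 - 4351078600 + 1064144451 + 483502844 - 82010177 - 30167357 + 3087735 + 831820 - 37338 - 5604 + 30
= 1071823774337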